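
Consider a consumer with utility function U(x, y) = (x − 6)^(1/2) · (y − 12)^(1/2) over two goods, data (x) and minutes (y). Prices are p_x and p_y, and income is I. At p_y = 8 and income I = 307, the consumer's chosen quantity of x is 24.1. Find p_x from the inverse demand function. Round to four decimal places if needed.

Let x' = x−6, y' = y−12. MRS = y'/x' = p_x/p_y.
Substituting into the budget: x* = 6 + 0.5·(I − 6·p_x − 12·p_y)/p_x, and y* = 12 + 0.5·(…)/p_y.
Set x* = 24.1 in the demand function and solve for p_x: p_x = 5.

p_x = 5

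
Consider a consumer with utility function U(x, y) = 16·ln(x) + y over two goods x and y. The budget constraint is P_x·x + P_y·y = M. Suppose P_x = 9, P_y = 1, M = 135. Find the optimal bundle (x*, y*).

x* = 1.7778, y* = 119

MU_x = 16/x, MU_y = 1. Tangency: 16/x = P_x/P_y.
So x*(P_x,P_y) = 16·P_y/P_x, independent of income; and y* = (M − 16·P_y)/P_y.
At the given prices: x* = 16·1/9 = 1.7778, and y* = 119.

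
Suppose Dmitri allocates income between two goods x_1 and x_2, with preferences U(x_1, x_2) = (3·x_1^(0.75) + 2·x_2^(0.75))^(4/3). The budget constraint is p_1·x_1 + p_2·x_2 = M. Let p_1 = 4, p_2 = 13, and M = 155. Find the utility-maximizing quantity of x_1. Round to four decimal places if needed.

Substitute x_2 = (x_2/x_1)·x_1 into the budget: x_1* = M/(p_1 + p_2·(x_2/x_1)).
Numerically x_2/x_1 = 0.001771, so x_1* = 155/(4 + 13·0.001771) = 38.5283.

x_1* = 38.5283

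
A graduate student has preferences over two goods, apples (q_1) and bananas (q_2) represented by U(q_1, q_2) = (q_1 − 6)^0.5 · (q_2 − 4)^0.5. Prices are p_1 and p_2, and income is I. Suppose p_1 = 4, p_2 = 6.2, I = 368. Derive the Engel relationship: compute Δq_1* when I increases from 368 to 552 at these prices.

Δq_1* = 23

Let q_1' = q_1−6, q_2' = q_2−4. MRS = q_2'/q_1' = p_1/p_2.
After buying the subsistence bundle (6, 4), a share 0.5 of the remaining income goes to q_1: q_1* = 6 + 0.5·(I − 6p_1 − 4p_2)/p_1.
Discretionary income = 368 − 6·4 − 4·6.2 = 319.2; q_1* = 6 + 0.5·319.2/4 = 45.9.
At I' = 552: q_1* = 68.9. Change: 68.9 − 45.9 = 23.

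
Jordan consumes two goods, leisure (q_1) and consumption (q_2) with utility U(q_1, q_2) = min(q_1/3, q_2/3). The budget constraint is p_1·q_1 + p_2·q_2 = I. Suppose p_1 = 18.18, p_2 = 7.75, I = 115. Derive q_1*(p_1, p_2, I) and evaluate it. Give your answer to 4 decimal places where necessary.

Leontief preferences: the optimum is at the kink where q_1/3 = q_2/3, i.e. q_2 = q_1.
Budget: p_1·q_1 + p_2·q_1 = I, so (3·p_1 + 3·p_2)·q_1 = 3·I.
Demand: q_1*(p_1,p_2,I) = 3·I/(3·p_1 + 3·p_2), q_2* = 3·I/(3·p_1 + 3·p_2).
Here 3·18.18 + 3·7.75 = 77.79, giving q_1* = 4.435.

q_1* = 4.435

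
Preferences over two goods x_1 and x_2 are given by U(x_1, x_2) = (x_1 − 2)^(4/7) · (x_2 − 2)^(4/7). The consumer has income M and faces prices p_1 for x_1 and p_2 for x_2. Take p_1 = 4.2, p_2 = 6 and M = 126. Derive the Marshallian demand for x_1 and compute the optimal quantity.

x_1* = 14.5714

MRS = (x_2−2)/(x_1−2). Tangency with p_1/p_2 gives x_2−2 = (p_1/p_2)·(x_1−2).
Substituting into the budget: x_1* = 2 + 0.5·(M − 2·p_1 − 2·p_2)/p_1, and x_2* = 2 + 0.5·(…)/p_2.
Discretionary income = 126 − 2·4.2 − 2·6 = 105.6; x_1* = 2 + 0.5·105.6/4.2 = 14.5714.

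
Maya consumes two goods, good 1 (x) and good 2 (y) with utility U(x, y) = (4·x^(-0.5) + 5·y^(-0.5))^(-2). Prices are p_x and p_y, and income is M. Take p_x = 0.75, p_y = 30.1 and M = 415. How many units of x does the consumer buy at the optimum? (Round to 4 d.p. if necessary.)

MRS = MU_x/MU_y = (4/5)·(y/x)^(1.5). Set equal to p_x/p_y.
Hence y/x = ((5/4)·p_x/p_y)^(1/(1.5)), i.e. raised to the 2/3 power.
With the ratio pinned down, the budget gives x* = M/(p_x + p_y·(y/x)) and y* = (y/x)·x*.
Numerically y/x = 0.098993, so x* = 415/(0.75 + 30.1·0.098993) = 111.2696.

x* = 111.2696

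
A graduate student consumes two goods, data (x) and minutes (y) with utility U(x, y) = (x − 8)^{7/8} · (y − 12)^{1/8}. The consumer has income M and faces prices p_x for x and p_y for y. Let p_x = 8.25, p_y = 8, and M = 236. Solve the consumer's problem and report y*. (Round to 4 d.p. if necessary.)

After buying the subsistence bundle (8, 12), a share 0.875 of the remaining income goes to x: x* = 8 + 0.875·(M − 8p_x − 12p_y)/p_x.
Discretionary income = 236 − 8·8.25 − 12·8 = 74; y* = 12 + 0.125·74/8 = 13.1562.

y* = 13.1562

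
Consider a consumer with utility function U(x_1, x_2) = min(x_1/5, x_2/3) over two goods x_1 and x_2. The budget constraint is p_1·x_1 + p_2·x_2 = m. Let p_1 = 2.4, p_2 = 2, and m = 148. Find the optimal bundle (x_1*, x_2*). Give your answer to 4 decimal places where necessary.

Leontief preferences: the optimum is at the kink where x_1/5 = x_2/3, i.e. x_2 = (3/5)·x_1.
Budget: p_1·x_1 + p_2·(3/5)·x_1 = m, so (5·p_1 + 3·p_2)·x_1 = 5·m.
Demand: x_1*(p_1,p_2,m) = 5·m/(5·p_1 + 3·p_2), x_2* = 3·m/(5·p_1 + 3·p_2).
Here 5·2.4 + 3·2 = 18, giving x_1* = 41.1111 and x_2* = 24.6667.

x_1* = 41.1111, x_2* = 24.6667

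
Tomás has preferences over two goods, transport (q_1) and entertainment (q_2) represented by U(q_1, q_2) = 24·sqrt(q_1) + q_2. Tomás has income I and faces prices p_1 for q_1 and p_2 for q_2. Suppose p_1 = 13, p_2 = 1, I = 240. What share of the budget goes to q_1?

Utility is quasi-linear in q_2; the FOC for q_1 is 12/√q_1 = p_1/p_2.
Solve: √q_1 = 12·p_2/p_1, so q_1*(p_1,p_2) = (12·p_2/p_1)², and q_2* = (I − p_1·q_1*)/p_2.
Plugging in: q_1* = (12·1/13)² = 0.8521, q_2* = 228.9231.
Expenditure on q_1: 13·0.8521 = 11.0769; share = 0.0462.

share on q_1 = 0.0462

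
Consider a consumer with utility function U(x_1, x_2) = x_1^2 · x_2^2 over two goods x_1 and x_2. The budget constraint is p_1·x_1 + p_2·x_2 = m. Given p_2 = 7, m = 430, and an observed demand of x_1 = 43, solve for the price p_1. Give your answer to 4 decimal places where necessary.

MU_x_1/MU_x_2 = (2·x_2)/(2·x_1); tangency sets this equal to p_1/p_2.
Rearranging, p_2·x_2 = p_1·x_1. Substituting into the budget gives p_1·x_1·(1 + 1) = m.
Demand: x_1*(p_1,p_2,m) = 0.5·m/p_1 and x_2* = 0.5·m/p_2.
Set x_1* = 43 in the demand function and solve for p_1: p_1 = 5.

p_1 = 5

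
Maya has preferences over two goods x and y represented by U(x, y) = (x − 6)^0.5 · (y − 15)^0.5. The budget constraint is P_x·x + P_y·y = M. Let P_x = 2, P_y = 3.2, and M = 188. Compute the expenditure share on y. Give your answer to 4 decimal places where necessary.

share on y = 0.5957

This is Cobb-Douglas in (x−6, y−15): tangency gives 0.5·P_y·(y−15) = 0.5·P_x·(x−6).
Substituting into the budget: x* = 6 + 0.5·(M − 6·P_x − 15·P_y)/P_x, and y* = 15 + 0.5·(…)/P_y.
Discretionary income = 188 − 6·2 − 15·3.2 = 128; x* = 6 + 0.5·128/2 = 38; y* = 15 + 0.5·128/3.2 = 35.
Expenditure on y: 3.2·35 = 112; share = 0.5957.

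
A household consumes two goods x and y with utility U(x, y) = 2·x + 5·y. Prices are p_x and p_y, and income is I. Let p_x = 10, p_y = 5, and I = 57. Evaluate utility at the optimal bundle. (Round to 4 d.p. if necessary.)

V = 57

Perfect substitutes: compare marginal utility per dollar. 2/p_x vs 5/p_y → 0.2 vs 1.
y gives more utility per dollar, so spend all income on y: y* = I/p_y, x* = 0.
Numerically: x* = 0, y* = 11.4.
Utility at the optimum: U(0, 11.4) = 57.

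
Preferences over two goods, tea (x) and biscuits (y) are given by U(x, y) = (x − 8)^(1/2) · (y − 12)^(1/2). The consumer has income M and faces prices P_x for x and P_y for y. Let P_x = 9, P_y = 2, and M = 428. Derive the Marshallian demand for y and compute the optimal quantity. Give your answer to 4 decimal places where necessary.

Let x' = x−8, y' = y−12. MRS = y'/x' = P_x/P_y.
After buying the subsistence bundle (8, 12), a share 0.5 of the remaining income goes to x: x* = 8 + 0.5·(M − 8P_x − 12P_y)/P_x.
Discretionary income = 428 − 8·9 − 12·2 = 332; y* = 12 + 0.5·332/2 = 95.

y* = 95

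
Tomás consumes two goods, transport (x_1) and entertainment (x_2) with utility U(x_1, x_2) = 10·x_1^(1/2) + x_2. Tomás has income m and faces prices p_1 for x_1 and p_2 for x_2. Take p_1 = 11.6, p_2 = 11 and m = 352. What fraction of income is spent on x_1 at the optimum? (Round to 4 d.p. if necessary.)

Utility is quasi-linear in x_2; the FOC for x_1 is 5/√x_1 = p_1/p_2.
Thus x_1* = (5·p_2/p_1)² — independent of m — with the rest of income spent on x_2.
Plugging in: x_1* = (5·11/11.6)² = 22.4807, x_2* = 8.2931.
Expenditure on x_1: 11.6·22.4807 = 260.7759; share = 0.7408.

share on x_1 = 0.7408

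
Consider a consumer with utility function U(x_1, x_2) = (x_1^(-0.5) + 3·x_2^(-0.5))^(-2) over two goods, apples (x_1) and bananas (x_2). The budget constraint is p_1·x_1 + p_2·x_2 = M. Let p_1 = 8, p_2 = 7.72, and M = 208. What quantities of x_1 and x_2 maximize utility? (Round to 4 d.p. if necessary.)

From the CES first-order condition, (1/3)·(x_2/x_1)^(1.5) = p_1/p_2.
Solve for the ratio: x_2/x_1 = [3·p_1/p_2]^(2/3).
Substitute x_2 = (x_2/x_1)·x_1 into the budget: x_1* = M/(p_1 + p_2·(x_2/x_1)).
Numerically x_2/x_1 = 2.13008, so x_1* = 208/(8 + 7.72·2.13008) = 8.5092 and x_2* = 2.13008·8.5092 = 18.1252.

x_1* = 8.5092, x_2* = 18.1252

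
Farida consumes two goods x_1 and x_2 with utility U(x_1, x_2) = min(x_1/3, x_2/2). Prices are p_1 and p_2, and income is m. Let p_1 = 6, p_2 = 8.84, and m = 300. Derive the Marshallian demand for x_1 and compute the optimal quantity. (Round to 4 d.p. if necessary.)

Leontief preferences: the optimum is at the kink where x_1/3 = x_2/2, i.e. x_2 = (2/3)·x_1.
Budget: p_1·x_1 + p_2·(2/3)·x_1 = m, so (3·p_1 + 2·p_2)·x_1 = 3·m.
Demand: x_1*(p_1,p_2,m) = 3·m/(3·p_1 + 2·p_2), x_2* = 2·m/(3·p_1 + 2·p_2).
Here 3·6 + 2·8.84 = 35.68, giving x_1* = 25.2242.

x_1* = 25.2242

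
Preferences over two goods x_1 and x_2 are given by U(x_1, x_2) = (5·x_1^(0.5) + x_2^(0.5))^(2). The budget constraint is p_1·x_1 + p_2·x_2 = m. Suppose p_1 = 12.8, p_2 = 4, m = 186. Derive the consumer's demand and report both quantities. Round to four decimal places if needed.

MU_x_1 ∝ 5·x_1^(-0.5), MU_x_2 ∝ x_2^(-0.5), so MRS = 5·(x_2/x_1)^(0.5) = p_1/p_2.
Hence x_2/x_1 = ((1/5)·p_1/p_2)^(1/(0.5)), i.e. raised to the 2 power.
Substitute x_2 = (x_2/x_1)·x_1 into the budget: x_1* = m/(p_1 + p_2·(x_2/x_1)).
Numerically x_2/x_1 = 0.4096, so x_1* = 186/(12.8 + 4·0.4096) = 12.8823 and x_2* = 0.4096·12.8823 = 5.2766.

x_1* = 12.8823, x_2* = 5.2766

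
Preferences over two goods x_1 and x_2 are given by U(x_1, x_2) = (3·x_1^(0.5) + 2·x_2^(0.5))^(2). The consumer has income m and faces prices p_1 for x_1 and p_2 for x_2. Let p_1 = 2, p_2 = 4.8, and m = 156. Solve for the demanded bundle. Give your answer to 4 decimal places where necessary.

From the CES first-order condition, (3/2)·(x_2/x_1)^(0.5) = p_1/p_2.
Solve for the ratio: x_2/x_1 = [(2/3)·p_1/p_2]^(2).
With the ratio pinned down, the budget gives x_1* = m/(p_1 + p_2·(x_2/x_1)) and x_2* = (x_2/x_1)·x_1*.
Numerically x_2/x_1 = 0.07716, so x_1* = 156/(2 + 4.8·0.07716) = 65.8125 and x_2* = 0.07716·65.8125 = 5.0781.

x_1* = 65.8125, x_2* = 5.0781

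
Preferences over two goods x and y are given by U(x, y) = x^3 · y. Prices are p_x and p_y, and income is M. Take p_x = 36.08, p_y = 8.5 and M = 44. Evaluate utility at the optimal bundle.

V = 0.9902

Tangency: MRS = 3·y/x = p_x/p_y.
So 3·p_y·y = p_x·x; combined with the budget, a share 0.75 of income goes to x.
Demand: x*(p_x,p_y,M) = 0.75·M/p_x and y* = 0.25·M/p_y.
At p_x=36.08, p_y=8.5, M=44: x* = 0.75·44/36.08 = 0.9146, y* = 1.2941.
Utility at the optimum: U(0.9146, 1.2941) = 0.9902.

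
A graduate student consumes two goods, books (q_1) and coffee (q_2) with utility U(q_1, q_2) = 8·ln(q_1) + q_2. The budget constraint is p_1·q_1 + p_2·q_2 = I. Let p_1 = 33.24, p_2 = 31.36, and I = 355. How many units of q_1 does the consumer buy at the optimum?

q_1* = 7.5475

MU_q_1 = 8/q_1, MU_q_2 = 1. Tangency: 8/q_1 = p_1/p_2.
So q_1*(p_1,p_2) = 8·p_2/p_1, independent of income; and q_2* = (I − 8·p_2)/p_2.
At the given prices: q_1* = 8·31.36/33.24 = 7.5475.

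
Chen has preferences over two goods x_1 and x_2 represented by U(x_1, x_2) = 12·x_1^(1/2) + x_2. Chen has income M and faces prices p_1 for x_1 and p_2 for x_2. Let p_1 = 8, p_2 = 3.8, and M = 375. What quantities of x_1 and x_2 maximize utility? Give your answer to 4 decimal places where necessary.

x_1* = 8.1225, x_2* = 81.5842

Solve: √x_1 = 6·p_2/p_1, so x_1*(p_1,p_2) = (6·p_2/p_1)², and x_2* = (M − p_1·x_1*)/p_2.
Plugging in: x_1* = (6·3.8/8)² = 8.1225, x_2* = 81.5842.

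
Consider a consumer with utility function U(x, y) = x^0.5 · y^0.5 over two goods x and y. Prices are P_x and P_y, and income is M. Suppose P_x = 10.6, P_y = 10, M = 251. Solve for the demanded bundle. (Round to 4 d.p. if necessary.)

x* = 11.8396, y* = 12.55

Demand: x*(P_x,P_y,M) = 0.5·M/P_x and y* = 0.5·M/P_y.
At P_x=10.6, P_y=10, M=251: x* = 0.5·251/10.6 = 11.8396, y* = 12.55.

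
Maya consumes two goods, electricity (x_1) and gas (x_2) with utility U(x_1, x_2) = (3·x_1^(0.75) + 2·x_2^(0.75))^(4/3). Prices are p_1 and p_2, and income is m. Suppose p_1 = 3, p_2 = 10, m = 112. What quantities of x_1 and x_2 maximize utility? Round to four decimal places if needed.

x_1* = 37.1353, x_2* = 0.0594

MU_x_1 ∝ 3·x_1^(-0.25), MU_x_2 ∝ 2·x_2^(-0.25), so MRS = (3/2)·(x_2/x_1)^(0.25) = p_1/p_2.
Hence x_2/x_1 = ((2/3)·p_1/p_2)^(1/(0.25)), i.e. raised to the 4 power.
With the ratio pinned down, the budget gives x_1* = m/(p_1 + p_2·(x_2/x_1)) and x_2* = (x_2/x_1)·x_1*.
Numerically x_2/x_1 = 0.0016, so x_1* = 112/(3 + 10·0.0016) = 37.1353 and x_2* = 0.0016·37.1353 = 0.0594.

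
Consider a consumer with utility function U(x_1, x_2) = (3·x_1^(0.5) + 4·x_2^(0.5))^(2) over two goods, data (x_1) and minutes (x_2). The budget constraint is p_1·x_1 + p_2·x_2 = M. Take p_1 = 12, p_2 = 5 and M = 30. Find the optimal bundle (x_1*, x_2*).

x_1* = 0.4747, x_2* = 4.8608

MU_x_1 ∝ 3·x_1^(-0.5), MU_x_2 ∝ 4·x_2^(-0.5), so MRS = (3/4)·(x_2/x_1)^(0.5) = p_1/p_2.
Hence x_2/x_1 = ((4/3)·p_1/p_2)^(1/(0.5)), i.e. raised to the 2 power.
Substitute x_2 = (x_2/x_1)·x_1 into the budget: x_1* = M/(p_1 + p_2·(x_2/x_1)).
Numerically x_2/x_1 = 10.24, so x_1* = 30/(12 + 5·10.24) = 0.4747 and x_2* = 10.24·0.4747 = 4.8608.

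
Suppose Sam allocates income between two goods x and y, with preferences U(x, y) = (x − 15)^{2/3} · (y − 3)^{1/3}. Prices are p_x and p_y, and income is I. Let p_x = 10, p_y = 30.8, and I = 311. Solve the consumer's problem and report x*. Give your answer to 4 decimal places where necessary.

x* = 19.5733

MRS = 2·(y−3)/(x−15). Tangency with p_x/p_y gives y−3 = (1/2)·(p_x/p_y)·(x−15).
After buying the subsistence bundle (15, 3), a share 2/3 of the remaining income goes to x: x* = 15 + 2/3·(I − 15p_x − 3p_y)/p_x.
Discretionary income = 311 − 15·10 − 3·30.8 = 68.6; x* = 15 + 2/3·68.6/10 = 19.5733.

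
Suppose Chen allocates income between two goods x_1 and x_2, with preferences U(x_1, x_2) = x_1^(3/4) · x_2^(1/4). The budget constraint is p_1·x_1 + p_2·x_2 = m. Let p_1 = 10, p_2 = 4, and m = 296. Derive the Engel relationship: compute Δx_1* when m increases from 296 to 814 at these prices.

Demand: x_1*(p_1,p_2,m) = 0.75·m/p_1 and x_2* = 0.25·m/p_2.
At p_1=10, p_2=4, m=296: x_1* = 0.75·296/10 = 22.2.
At m' = 814: x_1* = 61.05. Change: 61.05 − 22.2 = 38.85.

Δx_1* = 38.85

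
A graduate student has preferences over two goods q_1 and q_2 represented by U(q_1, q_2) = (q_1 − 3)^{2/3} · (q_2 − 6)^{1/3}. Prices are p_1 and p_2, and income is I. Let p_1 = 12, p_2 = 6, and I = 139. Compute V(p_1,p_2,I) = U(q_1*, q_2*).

This is Cobb-Douglas in (q_1−3, q_2−6): tangency gives 2/3·p_2·(q_2−6) = 1/3·p_1·(q_1−3).
After buying the subsistence bundle (3, 6), a share 2/3 of the remaining income goes to q_1: q_1* = 3 + 2/3·(I − 3p_1 − 6p_2)/p_1.
Discretionary income = 139 − 3·12 − 6·6 = 67; q_1* = 3 + 2/3·67/12 = 6.7222; q_2* = 6 + 1/3·67/6 = 9.7222.
Utility at the optimum: U(6.7222, 9.7222) = 3.7222.

V = 3.7222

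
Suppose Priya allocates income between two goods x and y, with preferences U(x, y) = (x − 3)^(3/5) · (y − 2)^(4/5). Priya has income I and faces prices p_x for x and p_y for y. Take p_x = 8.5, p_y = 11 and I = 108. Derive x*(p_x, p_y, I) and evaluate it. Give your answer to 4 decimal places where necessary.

Let x' = x−3, y' = y−2. MRS = (3/4)·y'/x' = p_x/p_y.
Substituting into the budget: x* = 3 + 3/7·(I − 3·p_x − 2·p_y)/p_x, and y* = 2 + 4/7·(…)/p_y.
Discretionary income = 108 − 3·8.5 − 2·11 = 60.5; x* = 3 + 3/7·60.5/8.5 = 6.0504.

x* = 6.0504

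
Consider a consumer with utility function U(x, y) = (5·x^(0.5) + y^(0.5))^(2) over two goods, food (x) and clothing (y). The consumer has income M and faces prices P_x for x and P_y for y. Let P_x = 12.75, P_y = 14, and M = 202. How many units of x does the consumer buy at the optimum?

x* = 15.2863

MU_x ∝ 5·x^(-0.5), MU_y ∝ y^(-0.5), so MRS = 5·(y/x)^(0.5) = P_x/P_y.
Hence y/x = ((1/5)·P_x/P_y)^(1/(0.5)), i.e. raised to the 2 power.
With the ratio pinned down, the budget gives x* = M/(P_x + P_y·(y/x)) and y* = (y/x)·x*.
Numerically y/x = 0.033176, so x* = 202/(12.75 + 14·0.033176) = 15.2863.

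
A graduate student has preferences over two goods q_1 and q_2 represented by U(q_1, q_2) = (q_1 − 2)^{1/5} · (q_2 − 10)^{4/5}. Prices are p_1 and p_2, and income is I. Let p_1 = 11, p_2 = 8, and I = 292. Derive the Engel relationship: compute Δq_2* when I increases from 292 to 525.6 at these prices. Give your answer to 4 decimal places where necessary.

Δq_2* = 23.36

MRS = (1/4)·(q_2−10)/(q_1−2). Tangency with p_1/p_2 gives q_2−10 = 4·(p_1/p_2)·(q_1−2).
Substituting into the budget: q_1* = 2 + 0.2·(I − 2·p_1 − 10·p_2)/p_1, and q_2* = 10 + 0.8·(…)/p_2.
Discretionary income = 292 − 2·11 − 10·8 = 190; q_2* = 10 + 0.8·190/8 = 29.
At I' = 525.6: q_2* = 52.36. Change: 52.36 − 29 = 23.36.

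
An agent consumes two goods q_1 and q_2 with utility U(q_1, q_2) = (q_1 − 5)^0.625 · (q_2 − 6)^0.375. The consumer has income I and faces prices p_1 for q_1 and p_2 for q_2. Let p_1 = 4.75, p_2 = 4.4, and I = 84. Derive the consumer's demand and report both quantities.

q_1* = 9.4539, q_2* = 8.8849

MRS = (5/3)·(q_2−6)/(q_1−5). Tangency with p_1/p_2 gives q_2−6 = (3/5)·(p_1/p_2)·(q_1−5).
Substituting into the budget: q_1* = 5 + 0.625·(I − 5·p_1 − 6·p_2)/p_1, and q_2* = 6 + 0.375·(…)/p_2.
Discretionary income = 84 − 5·4.75 − 6·4.4 = 33.85; q_1* = 5 + 0.625·33.85/4.75 = 9.4539; q_2* = 6 + 0.375·33.85/4.4 = 8.8849.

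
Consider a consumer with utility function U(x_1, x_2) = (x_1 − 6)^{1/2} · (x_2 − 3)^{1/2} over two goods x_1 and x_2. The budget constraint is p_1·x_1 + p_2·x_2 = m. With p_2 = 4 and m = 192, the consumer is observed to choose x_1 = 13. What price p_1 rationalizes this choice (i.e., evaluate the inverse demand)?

Let x_1' = x_1−6, x_2' = x_2−3. MRS = x_2'/x_1' = p_1/p_2.
After buying the subsistence bundle (6, 3), a share 0.5 of the remaining income goes to x_1: x_1* = 6 + 0.5·(m − 6p_1 − 3p_2)/p_1.
Set x_1* = 13 in the demand function and solve for p_1: p_1 = 9.

p_1 = 9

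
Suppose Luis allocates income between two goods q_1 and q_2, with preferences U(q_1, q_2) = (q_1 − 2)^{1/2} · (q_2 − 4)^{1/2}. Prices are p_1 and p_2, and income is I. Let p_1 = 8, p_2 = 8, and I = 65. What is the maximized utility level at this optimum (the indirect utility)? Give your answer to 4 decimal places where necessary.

This is Cobb-Douglas in (q_1−2, q_2−4): tangency gives 0.5·p_2·(q_2−4) = 0.5·p_1·(q_1−2).
Substituting into the budget: q_1* = 2 + 0.5·(I − 2·p_1 − 4·p_2)/p_1, and q_2* = 4 + 0.5·(…)/p_2.
Discretionary income = 65 − 2·8 − 4·8 = 17; q_1* = 2 + 0.5·17/8 = 3.0625; q_2* = 4 + 0.5·17/8 = 5.0625.
Utility at the optimum: U(3.0625, 5.0625) = 1.0625.

V = 1.0625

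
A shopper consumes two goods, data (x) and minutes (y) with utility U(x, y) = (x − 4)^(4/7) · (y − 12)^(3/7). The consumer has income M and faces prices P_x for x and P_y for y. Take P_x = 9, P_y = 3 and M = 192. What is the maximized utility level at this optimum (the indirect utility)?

V = 10.7854

Substituting into the budget: x* = 4 + 4/7·(M − 4·P_x − 12·P_y)/P_x, and y* = 12 + 3/7·(…)/P_y.
Discretionary income = 192 − 4·9 − 12·3 = 120; x* = 4 + 4/7·120/9 = 11.619; y* = 12 + 3/7·120/3 = 29.1429.
Utility at the optimum: U(11.619, 29.1429) = 10.7854.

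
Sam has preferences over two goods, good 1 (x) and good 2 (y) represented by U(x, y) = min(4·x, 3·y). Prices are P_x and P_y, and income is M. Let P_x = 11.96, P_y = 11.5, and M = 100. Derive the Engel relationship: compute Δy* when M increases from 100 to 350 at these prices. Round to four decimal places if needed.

With perfect complements, no substitution: consume in ratio x:y = 3:4.
Budget: P_x·x + P_y·(4/3)·x = M, so (3·P_x + 4·P_y)·x = 3·M.
Demand: x*(P_x,P_y,M) = 3·M/(3·P_x + 4·P_y), y* = 4·M/(3·P_x + 4·P_y).
Here 3·11.96 + 4·11.5 = 81.88, giving y* = 4.8852.
At M' = 350: y* = 17.0982. Change: 17.0982 − 4.8852 = 12.213.

Δy* = 12.213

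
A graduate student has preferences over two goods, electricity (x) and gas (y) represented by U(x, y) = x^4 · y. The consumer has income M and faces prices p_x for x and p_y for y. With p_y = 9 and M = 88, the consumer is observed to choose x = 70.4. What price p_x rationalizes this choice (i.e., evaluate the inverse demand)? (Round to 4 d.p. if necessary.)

p_x = 1

The MRS is 4·y/x. Set MRS = p_x/p_y.
Rearranging, p_y·y = (1/4)·p_x·x. Substituting into the budget gives p_x·x·(1 + (1/4)) = M.
Demand: x*(p_x,p_y,M) = 0.8·M/p_x and y* = 0.2·M/p_y.
Set x* = 70.4 in the demand function and solve for p_x: p_x = 1.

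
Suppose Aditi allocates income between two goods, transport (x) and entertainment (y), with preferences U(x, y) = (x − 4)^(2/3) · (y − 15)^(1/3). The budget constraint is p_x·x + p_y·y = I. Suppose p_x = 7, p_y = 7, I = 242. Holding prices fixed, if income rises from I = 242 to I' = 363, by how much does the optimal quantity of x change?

This is Cobb-Douglas in (x−4, y−15): tangency gives 2/3·p_y·(y−15) = 1/3·p_x·(x−4).
Substituting into the budget: x* = 4 + 2/3·(I − 4·p_x − 15·p_y)/p_x, and y* = 15 + 1/3·(…)/p_y.
Discretionary income = 242 − 4·7 − 15·7 = 109; x* = 4 + 2/3·109/7 = 14.381.
At I' = 363: x* = 25.9048. Change: 25.9048 − 14.381 = 11.5238.

Δx* = 11.5238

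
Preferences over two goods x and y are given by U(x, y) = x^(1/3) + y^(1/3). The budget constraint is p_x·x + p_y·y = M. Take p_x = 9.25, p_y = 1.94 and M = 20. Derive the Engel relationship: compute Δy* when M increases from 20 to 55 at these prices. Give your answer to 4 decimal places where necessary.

MRS = MU_x/MU_y = (y/x)^(2/3). Set equal to p_x/p_y.
Hence y/x = (p_x/p_y)^(1/(2/3)), i.e. raised to the 1.5 power.
With the ratio pinned down, the budget gives x* = M/(p_x + p_y·(y/x)) and y* = (y/x)·x*.
Numerically y/x = 10.411421, so x* = 20/(9.25 + 1.94·10.411421) = 0.6792 and y* = 10.411421·0.6792 = 7.071.
At M' = 55: y* = 19.4453. Change: 19.4453 − 7.071 = 12.3743.

Δy* = 12.3743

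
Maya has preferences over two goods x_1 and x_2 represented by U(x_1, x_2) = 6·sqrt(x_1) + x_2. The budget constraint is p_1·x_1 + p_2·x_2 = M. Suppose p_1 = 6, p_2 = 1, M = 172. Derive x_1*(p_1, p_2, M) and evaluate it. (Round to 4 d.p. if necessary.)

Set MRS = p_1/p_2: 3·x_1^(−1/2) = p_1/p_2.
Solve: √x_1 = 3·p_2/p_1, so x_1*(p_1,p_2) = (3·p_2/p_1)², and x_2* = (M − p_1·x_1*)/p_2.
Plugging in: x_1* = (3·1/6)² = 0.25.

x_1* = 0.25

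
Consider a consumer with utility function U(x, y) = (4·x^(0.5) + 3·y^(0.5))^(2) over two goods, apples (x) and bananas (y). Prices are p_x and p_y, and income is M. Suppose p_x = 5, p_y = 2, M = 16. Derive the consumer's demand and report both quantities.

x* = 1.3299, y* = 4.6753

MRS = MU_x/MU_y = (4/3)·(y/x)^(0.5). Set equal to p_x/p_y.
Solve for the ratio: y/x = [(3/4)·p_x/p_y]^(2).
With the ratio pinned down, the budget gives x* = M/(p_x + p_y·(y/x)) and y* = (y/x)·x*.
Numerically y/x = 3.515625, so x* = 16/(5 + 2·3.515625) = 1.3299 and y* = 3.515625·1.3299 = 4.6753.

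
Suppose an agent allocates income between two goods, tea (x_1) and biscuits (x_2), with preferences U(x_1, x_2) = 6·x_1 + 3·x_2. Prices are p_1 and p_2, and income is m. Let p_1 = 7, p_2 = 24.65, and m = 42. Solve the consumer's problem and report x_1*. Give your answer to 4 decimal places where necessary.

x_1* = 6

Perfect substitutes: compare marginal utility per dollar. 6/p_1 vs 3/p_2 → 0.8571 vs 0.1217.
x_1 gives more utility per dollar, so spend all income on x_1: x_1* = m/p_1, x_2* = 0.
Numerically: x_1* = 6, x_2* = 0.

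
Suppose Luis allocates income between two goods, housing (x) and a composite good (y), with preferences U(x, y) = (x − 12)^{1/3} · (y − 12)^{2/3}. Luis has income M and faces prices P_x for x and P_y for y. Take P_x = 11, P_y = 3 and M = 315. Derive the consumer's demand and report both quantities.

x* = 16.4545, y* = 44.6667

MRS = (1/2)·(y−12)/(x−12). Tangency with P_x/P_y gives y−12 = 2·(P_x/P_y)·(x−12).
Substituting into the budget: x* = 12 + 1/3·(M − 12·P_x − 12·P_y)/P_x, and y* = 12 + 2/3·(…)/P_y.
Discretionary income = 315 − 12·11 − 12·3 = 147; x* = 12 + 1/3·147/11 = 16.4545; y* = 12 + 2/3·147/3 = 44.6667.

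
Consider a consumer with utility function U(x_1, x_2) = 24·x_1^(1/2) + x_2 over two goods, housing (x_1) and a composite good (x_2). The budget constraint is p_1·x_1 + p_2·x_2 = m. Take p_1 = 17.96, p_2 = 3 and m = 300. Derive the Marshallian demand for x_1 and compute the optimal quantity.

Thus x_1* = (12·p_2/p_1)² — independent of m — with the rest of income spent on x_2.
Plugging in: x_1* = (12·3/17.96)² = 4.0178.

x_1* = 4.0178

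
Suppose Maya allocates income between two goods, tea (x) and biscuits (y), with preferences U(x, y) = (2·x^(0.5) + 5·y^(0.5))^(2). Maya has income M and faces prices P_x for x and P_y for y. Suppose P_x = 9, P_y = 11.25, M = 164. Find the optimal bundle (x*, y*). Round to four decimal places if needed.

x* = 3.037, y* = 12.1481

With the ratio pinned down, the budget gives x* = M/(P_x + P_y·(y/x)) and y* = (y/x)·x*.
Numerically y/x = 4, so x* = 164/(9 + 11.25·4) = 3.037 and y* = 4·3.037 = 12.1481.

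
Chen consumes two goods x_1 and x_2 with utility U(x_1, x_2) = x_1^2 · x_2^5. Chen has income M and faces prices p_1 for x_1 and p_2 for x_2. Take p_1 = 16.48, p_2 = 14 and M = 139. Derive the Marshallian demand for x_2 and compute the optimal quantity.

x_2* = 7.0918

At p_1=16.48, p_2=14, M=139: x_2* = 5/7·139/14 = 7.0918.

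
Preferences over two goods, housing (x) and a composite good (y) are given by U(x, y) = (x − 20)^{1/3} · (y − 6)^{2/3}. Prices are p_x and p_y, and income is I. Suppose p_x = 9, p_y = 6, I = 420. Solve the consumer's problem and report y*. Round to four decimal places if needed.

y* = 28.6667

Discretionary income = 420 − 20·9 − 6·6 = 204; y* = 6 + 2/3·204/6 = 28.6667.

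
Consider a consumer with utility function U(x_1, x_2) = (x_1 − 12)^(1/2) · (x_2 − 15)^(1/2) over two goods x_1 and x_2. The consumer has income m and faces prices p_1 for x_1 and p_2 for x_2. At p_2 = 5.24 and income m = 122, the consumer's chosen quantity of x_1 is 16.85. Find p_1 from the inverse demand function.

Let x_1' = x_1−12, x_2' = x_2−15. MRS = x_2'/x_1' = p_1/p_2.
Substituting into the budget: x_1* = 12 + 0.5·(m − 12·p_1 − 15·p_2)/p_1, and x_2* = 15 + 0.5·(…)/p_2.
Set x_1* = 16.85 in the demand function and solve for p_1: p_1 = 2.

p_1 = 2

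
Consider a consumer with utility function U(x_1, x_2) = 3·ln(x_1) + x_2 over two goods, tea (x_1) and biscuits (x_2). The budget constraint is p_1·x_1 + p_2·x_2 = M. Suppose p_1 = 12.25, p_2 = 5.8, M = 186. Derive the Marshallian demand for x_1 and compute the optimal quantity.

x_1* = 1.4204

Set MRS = p_1/p_2: (3/x_1)/1 = p_1/p_2.
So x_1*(p_1,p_2) = 3·p_2/p_1, independent of income; and x_2* = (M − 3·p_2)/p_2.
At the given prices: x_1* = 3·5.8/12.25 = 1.4204.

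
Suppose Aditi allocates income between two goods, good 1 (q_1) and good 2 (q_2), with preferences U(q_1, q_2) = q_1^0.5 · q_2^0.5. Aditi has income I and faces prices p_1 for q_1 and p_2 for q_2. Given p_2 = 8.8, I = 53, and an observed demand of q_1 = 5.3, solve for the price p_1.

The MRS is q_2/q_1. Set MRS = p_1/p_2.
Rearranging, p_2·q_2 = p_1·q_1. Substituting into the budget gives p_1·q_1·(1 + 1) = I.
Demand: q_1*(p_1,p_2,I) = 0.5·I/p_1 and q_2* = 0.5·I/p_2.
Set q_1* = 5.3 in the demand function and solve for p_1: p_1 = 5.

p_1 = 5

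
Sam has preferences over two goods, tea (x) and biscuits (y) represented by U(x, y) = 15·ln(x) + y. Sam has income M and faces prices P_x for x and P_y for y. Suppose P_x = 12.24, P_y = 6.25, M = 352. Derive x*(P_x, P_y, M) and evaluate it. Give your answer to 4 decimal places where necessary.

MU_x = 15/x, MU_y = 1. Tangency: 15/x = P_x/P_y.
So x*(P_x,P_y) = 15·P_y/P_x, independent of income; and y* = (M − 15·P_y)/P_y.
At the given prices: x* = 15·6.25/12.24 = 7.6593.

x* = 7.6593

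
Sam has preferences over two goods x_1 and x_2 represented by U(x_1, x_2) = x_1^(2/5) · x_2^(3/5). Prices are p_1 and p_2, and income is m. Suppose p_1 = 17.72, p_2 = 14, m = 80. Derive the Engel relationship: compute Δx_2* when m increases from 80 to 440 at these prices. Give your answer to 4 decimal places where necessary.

Δx_2* = 15.4286

Tangency: MRS = (2/3)·x_2/x_1 = p_1/p_2.
Rearranging, p_2·x_2 = (3/2)·p_1·x_1. Substituting into the budget gives p_1·x_1·(1 + (3/2)) = m.
Demand: x_1*(p_1,p_2,m) = 0.4·m/p_1 and x_2* = 0.6·m/p_2.
At p_1=17.72, p_2=14, m=80: x_2* = 0.6·80/14 = 3.4286.
At m' = 440: x_2* = 18.8571. Change: 18.8571 − 3.4286 = 15.4286.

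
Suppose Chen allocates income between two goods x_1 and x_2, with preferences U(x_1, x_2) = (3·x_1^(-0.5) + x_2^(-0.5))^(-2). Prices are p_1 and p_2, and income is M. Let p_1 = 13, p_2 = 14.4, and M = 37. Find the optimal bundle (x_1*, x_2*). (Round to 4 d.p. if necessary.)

MU_x_1 ∝ 3·x_1^(-1.5), MU_x_2 ∝ x_2^(-1.5), so MRS = 3·(x_2/x_1)^(1.5) = p_1/p_2.
Solve for the ratio: x_2/x_1 = [(1/3)·p_1/p_2]^(2/3).
Substitute x_2 = (x_2/x_1)·x_1 into the budget: x_1* = M/(p_1 + p_2·(x_2/x_1)).
Numerically x_2/x_1 = 0.449062, so x_1* = 37/(13 + 14.4·0.449062) = 1.9007 and x_2* = 0.449062·1.9007 = 0.8535.

x_1* = 1.9007, x_2* = 0.8535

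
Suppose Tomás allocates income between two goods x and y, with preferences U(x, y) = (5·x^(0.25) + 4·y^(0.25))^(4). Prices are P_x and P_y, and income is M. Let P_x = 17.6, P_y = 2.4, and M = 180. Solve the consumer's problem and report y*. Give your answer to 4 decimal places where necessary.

MU_x ∝ 5·x^(-0.75), MU_y ∝ 4·y^(-0.75), so MRS = (5/4)·(y/x)^(0.75) = P_x/P_y.
Solve for the ratio: y/x = [(4/5)·P_x/P_y]^(4/3).
Substitute y = (y/x)·x into the budget: x* = M/(P_x + P_y·(y/x)).
Numerically y/x = 10.580882, so x* = 180/(17.6 + 2.4·10.580882) = 4.1866 and y* = 10.580882·4.1866 = 44.2981.

y* = 44.2981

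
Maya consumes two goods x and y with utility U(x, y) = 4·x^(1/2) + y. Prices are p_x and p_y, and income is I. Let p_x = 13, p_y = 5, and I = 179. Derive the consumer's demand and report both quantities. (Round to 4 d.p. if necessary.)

x* = 0.5917, y* = 34.2615

Plugging in: x* = (2·5/13)² = 0.5917, y* = 34.2615.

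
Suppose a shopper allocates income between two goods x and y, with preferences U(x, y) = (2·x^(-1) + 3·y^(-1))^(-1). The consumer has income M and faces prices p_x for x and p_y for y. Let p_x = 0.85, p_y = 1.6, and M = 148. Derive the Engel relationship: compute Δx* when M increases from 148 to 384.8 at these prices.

MRS = MU_x/MU_y = (2/3)·(y/x)^(2). Set equal to p_x/p_y.
Solve for the ratio: y/x = [(3/2)·p_x/p_y]^(0.5).
Substitute y = (y/x)·x into the budget: x* = M/(p_x + p_y·(y/x)).
Numerically y/x = 0.892679, so x* = 148/(0.85 + 1.6·0.892679) = 64.9611.
At M' = 384.8: x* = 168.8989. Change: 168.8989 − 64.9611 = 103.9378.

Δx* = 103.9378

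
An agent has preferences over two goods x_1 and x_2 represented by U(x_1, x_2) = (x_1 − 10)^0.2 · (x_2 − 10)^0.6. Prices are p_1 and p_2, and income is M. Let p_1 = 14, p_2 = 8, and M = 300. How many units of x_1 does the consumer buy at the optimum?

Discretionary income = 300 − 10·14 − 10·8 = 80; x_1* = 10 + 0.25·80/14 = 11.4286.

x_1* = 11.4286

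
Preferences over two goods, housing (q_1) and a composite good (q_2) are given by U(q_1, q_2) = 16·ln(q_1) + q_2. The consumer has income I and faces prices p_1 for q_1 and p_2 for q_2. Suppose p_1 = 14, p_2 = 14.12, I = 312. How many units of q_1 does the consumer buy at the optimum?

q_1* = 16.1371

Set MRS = p_1/p_2: (16/q_1)/1 = p_1/p_2.
So q_1*(p_1,p_2) = 16·p_2/p_1, independent of income; and q_2* = (I − 16·p_2)/p_2.
At the given prices: q_1* = 16·14.12/14 = 16.1371.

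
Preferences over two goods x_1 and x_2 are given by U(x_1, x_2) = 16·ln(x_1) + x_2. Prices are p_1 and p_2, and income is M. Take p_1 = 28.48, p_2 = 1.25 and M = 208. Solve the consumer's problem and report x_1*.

x_1* = 0.7022

Set MRS = p_1/p_2: (16/x_1)/1 = p_1/p_2.
So x_1*(p_1,p_2) = 16·p_2/p_1, independent of income; and x_2* = (M − 16·p_2)/p_2.
At the given prices: x_1* = 16·1.25/28.48 = 0.7022.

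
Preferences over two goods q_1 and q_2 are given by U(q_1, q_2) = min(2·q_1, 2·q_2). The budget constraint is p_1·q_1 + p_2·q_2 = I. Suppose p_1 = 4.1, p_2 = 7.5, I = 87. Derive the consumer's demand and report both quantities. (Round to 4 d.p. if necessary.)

q_1* = 7.5, q_2* = 7.5

With perfect complements, no substitution: consume in ratio q_1:q_2 = 2:2.
Budget: p_1·q_1 + p_2·q_1 = I, so (2·p_1 + 2·p_2)·q_1 = 2·I.
Demand: q_1*(p_1,p_2,I) = 2·I/(2·p_1 + 2·p_2), q_2* = 2·I/(2·p_1 + 2·p_2).
Here 2·4.1 + 2·7.5 = 23.2, giving q_1* = 7.5 and q_2* = 7.5.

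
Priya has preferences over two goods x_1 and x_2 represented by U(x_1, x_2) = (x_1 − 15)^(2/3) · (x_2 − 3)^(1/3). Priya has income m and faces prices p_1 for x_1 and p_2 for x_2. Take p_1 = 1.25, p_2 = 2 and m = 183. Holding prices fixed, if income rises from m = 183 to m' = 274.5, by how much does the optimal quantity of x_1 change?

MRS = 2·(x_2−3)/(x_1−15). Tangency with p_1/p_2 gives x_2−3 = (1/2)·(p_1/p_2)·(x_1−15).
Substituting into the budget: x_1* = 15 + 2/3·(m − 15·p_1 − 3·p_2)/p_1, and x_2* = 3 + 1/3·(…)/p_2.
Discretionary income = 183 − 15·1.25 − 3·2 = 158.25; x_1* = 15 + 2/3·158.25/1.25 = 99.4.
At m' = 274.5: x_1* = 148.2. Change: 148.2 − 99.4 = 48.8.

Δx_1* = 48.8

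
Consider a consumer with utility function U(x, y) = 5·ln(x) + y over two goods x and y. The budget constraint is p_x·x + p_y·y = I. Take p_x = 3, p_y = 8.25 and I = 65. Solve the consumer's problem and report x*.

So x*(p_x,p_y) = 5·p_y/p_x, independent of income; and y* = (I − 5·p_y)/p_y.
At the given prices: x* = 5·8.25/3 = 13.75.

x* = 13.75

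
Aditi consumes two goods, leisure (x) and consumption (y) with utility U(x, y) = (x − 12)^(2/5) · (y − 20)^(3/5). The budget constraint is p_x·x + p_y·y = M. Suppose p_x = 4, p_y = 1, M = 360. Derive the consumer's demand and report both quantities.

x* = 41.2, y* = 195.2

Discretionary income = 360 − 12·4 − 20·1 = 292; x* = 12 + 0.4·292/4 = 41.2; y* = 20 + 0.6·292/1 = 195.2.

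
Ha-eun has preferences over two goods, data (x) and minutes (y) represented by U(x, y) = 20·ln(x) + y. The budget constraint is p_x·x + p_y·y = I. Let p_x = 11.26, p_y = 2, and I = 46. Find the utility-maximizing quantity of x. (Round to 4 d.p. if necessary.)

MU_x = 20/x, MU_y = 1. Tangency: 20/x = p_x/p_y.
So x*(p_x,p_y) = 20·p_y/p_x, independent of income; and y* = (I − 20·p_y)/p_y.
At the given prices: x* = 20·2/11.26 = 3.5524.

x* = 3.5524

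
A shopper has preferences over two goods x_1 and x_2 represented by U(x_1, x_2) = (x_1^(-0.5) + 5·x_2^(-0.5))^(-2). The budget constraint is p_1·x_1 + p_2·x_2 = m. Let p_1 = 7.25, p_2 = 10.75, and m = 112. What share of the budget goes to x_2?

share on x_2 = 0.7693

MRS = MU_x_1/MU_x_2 = (1/5)·(x_2/x_1)^(1.5). Set equal to p_1/p_2.
Hence x_2/x_1 = (5·p_1/p_2)^(1/(1.5)), i.e. raised to the 2/3 power.
With the ratio pinned down, the budget gives x_1* = m/(p_1 + p_2·(x_2/x_1)) and x_2* = (x_2/x_1)·x_1*.
Numerically x_2/x_1 = 2.248708, so x_1* = 112/(7.25 + 10.75·2.248708) = 3.5642 and x_2* = 2.248708·3.5642 = 8.0148.
Expenditure on x_2: 10.75·8.0148 = 86.1596; share = 0.7693.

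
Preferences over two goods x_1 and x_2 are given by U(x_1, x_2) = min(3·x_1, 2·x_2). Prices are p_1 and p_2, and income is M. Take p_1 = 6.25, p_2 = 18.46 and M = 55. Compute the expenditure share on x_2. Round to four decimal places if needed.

Here 2·6.25 + 3·18.46 = 67.88, giving x_1* = 1.6205 and x_2* = 2.4308.
Expenditure on x_2: 18.46·2.4308 = 44.8718; share = 0.8159.

share on x_2 = 0.8159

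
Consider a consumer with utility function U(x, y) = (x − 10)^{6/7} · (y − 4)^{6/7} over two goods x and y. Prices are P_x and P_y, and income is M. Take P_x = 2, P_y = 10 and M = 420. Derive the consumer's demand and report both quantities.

MRS = (y−4)/(x−10). Tangency with P_x/P_y gives y−4 = (P_x/P_y)·(x−10).
Substituting into the budget: x* = 10 + 0.5·(M − 10·P_x − 4·P_y)/P_x, and y* = 4 + 0.5·(…)/P_y.
Discretionary income = 420 − 10·2 − 4·10 = 360; x* = 10 + 0.5·360/2 = 100; y* = 4 + 0.5·360/10 = 22.

x* = 100, y* = 22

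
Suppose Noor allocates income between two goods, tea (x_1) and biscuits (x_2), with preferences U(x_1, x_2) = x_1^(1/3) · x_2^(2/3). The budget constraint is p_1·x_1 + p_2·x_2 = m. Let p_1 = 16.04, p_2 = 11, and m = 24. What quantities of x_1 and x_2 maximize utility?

MU_x_1/MU_x_2 = (1/3·x_2)/(2/3·x_1); tangency sets this equal to p_1/p_2.
Rearranging, p_2·x_2 = 2·p_1·x_1. Substituting into the budget gives p_1·x_1·(1 + 2) = m.
Demand: x_1*(p_1,p_2,m) = 1/3·m/p_1 and x_2* = 2/3·m/p_2.
At p_1=16.04, p_2=11, m=24: x_1* = 1/3·24/16.04 = 0.4988, x_2* = 1.4545.

x_1* = 0.4988, x_2* = 1.4545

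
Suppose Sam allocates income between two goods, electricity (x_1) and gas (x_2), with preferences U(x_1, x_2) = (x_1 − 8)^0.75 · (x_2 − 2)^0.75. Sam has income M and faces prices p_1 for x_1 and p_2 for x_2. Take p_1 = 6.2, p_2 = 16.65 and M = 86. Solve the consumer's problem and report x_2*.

x_2* = 2.0931

This is Cobb-Douglas in (x_1−8, x_2−2): tangency gives 0.75·p_2·(x_2−2) = 0.75·p_1·(x_1−8).
Substituting into the budget: x_1* = 8 + 0.5·(M − 8·p_1 − 2·p_2)/p_1, and x_2* = 2 + 0.5·(…)/p_2.
Discretionary income = 86 − 8·6.2 − 2·16.65 = 3.1; x_2* = 2 + 0.5·3.1/16.65 = 2.0931.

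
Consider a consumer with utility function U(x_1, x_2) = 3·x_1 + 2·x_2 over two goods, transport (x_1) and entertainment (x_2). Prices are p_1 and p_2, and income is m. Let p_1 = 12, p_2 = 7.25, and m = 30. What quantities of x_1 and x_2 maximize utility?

Numerically: x_1* = 0, x_2* = 4.1379.

x_1* = 0, x_2* = 4.1379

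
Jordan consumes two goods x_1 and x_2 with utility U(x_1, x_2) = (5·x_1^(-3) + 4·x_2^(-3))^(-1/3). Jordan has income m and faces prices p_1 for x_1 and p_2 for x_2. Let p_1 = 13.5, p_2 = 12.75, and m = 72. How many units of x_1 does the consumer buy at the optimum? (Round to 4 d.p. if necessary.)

With the ratio pinned down, the budget gives x_1* = m/(p_1 + p_2·(x_2/x_1)) and x_2* = (x_2/x_1)·x_1*.
Numerically x_2/x_1 = 0.959353, so x_1* = 72/(13.5 + 12.75·0.959353) = 2.7981.

x_1* = 2.7981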